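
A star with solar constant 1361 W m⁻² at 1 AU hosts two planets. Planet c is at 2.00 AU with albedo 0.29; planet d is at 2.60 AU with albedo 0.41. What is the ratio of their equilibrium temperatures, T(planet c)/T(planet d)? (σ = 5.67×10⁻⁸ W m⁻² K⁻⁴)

T₁/T₂ ≈ 1.194

T_eq = [S₀(1−A)/(4σd²)]^(1/4), so T ∝ (1−A)^(1/4) / √d.
T₁ = [1361×0.71/(4×5.67×10⁻⁸×2.00²)]^(1/4) = 180.66 K.
T₂ = [1361×0.59/(4×5.67×10⁻⁸×2.60²)]^(1/4) = 151.28 K.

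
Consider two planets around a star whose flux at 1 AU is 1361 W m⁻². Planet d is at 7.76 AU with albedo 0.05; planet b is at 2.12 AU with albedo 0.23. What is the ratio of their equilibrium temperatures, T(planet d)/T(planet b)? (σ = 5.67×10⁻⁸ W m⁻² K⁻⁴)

T_eq = [S₀(1−A)/(4σd²)]^(1/4), so T ∝ (1−A)^(1/4) / √d.
T₁ = [1361×0.95/(4×5.67×10⁻⁸×7.76²)]^(1/4) = 98.64 K.
T₂ = [1361×0.77/(4×5.67×10⁻⁸×2.12²)]^(1/4) = 179.06 K.

T₁/T₂ ≈ 0.551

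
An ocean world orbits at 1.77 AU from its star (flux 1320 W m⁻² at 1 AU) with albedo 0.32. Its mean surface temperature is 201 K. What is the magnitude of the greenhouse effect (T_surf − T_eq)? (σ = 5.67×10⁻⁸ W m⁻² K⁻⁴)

ΔT ≈ 12.5 K

S = 1320/1.77² = 421.3 W m⁻².
T_eq = [S(1−A)/(4σ)]^(1/4) = [421.3×0.68/(4×5.67×10⁻⁸)]^(1/4) = 188.5 K.
ΔT = T_surf − T_eq = 201 − 188.5.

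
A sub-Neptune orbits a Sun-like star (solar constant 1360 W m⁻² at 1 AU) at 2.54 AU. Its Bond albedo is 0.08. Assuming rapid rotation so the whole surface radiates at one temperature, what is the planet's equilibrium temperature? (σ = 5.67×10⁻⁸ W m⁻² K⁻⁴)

T_eq ≈ 171 K

Flux at 2.54 AU: S = 1360/2.54² = 211 W m⁻².
Energy balance: absorbed = emitted ⇒ πR²·S(1−A) = 4πR²·σT_eq⁴, so T_eq⁴ = S(1−A)/(4σ).
T_eq = [211 × 0.92 / (4 × 5.67×10⁻⁸)]^(1/4) = (8.55×10⁸)^(1/4) = 171 K.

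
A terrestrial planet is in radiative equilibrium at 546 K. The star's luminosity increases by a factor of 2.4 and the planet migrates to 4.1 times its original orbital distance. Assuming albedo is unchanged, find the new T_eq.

T_eq ≈ 336 K

T_eq ∝ L^(1/4) · d^(−1/2).
T′ = 546 × 2.4^(1/4) / 4.1^(1/2) = 336 K.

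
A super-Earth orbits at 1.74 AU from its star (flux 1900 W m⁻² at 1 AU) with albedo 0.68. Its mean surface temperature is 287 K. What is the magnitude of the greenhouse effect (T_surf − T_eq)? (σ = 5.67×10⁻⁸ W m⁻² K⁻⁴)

S = 1900/1.74² = 627.6 W m⁻².
T_eq = [S(1−A)/(4σ)]^(1/4) = [627.6×0.32/(4×5.67×10⁻⁸)]^(1/4) = 172.5 K.
ΔT = T_surf − T_eq = 287 − 172.5.

ΔT ≈ 114.5 K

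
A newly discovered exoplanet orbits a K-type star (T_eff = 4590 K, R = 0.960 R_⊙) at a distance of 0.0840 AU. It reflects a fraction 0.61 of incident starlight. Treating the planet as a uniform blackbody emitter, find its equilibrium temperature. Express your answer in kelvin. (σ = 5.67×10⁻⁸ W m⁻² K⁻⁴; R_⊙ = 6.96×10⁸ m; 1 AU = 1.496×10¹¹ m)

R_⋆ = 0.960 × 6.96×10⁸ = 6.68×10⁸ m.
d = 0.0840 AU = 1.26×10¹⁰ m.
L = 4πR_⋆²σT_⋆⁴ = 4π(6.68×10⁸)² × 5.67×10⁻⁸ × (4590)⁴ = 1.41×10²⁶ W.
S = L/(4πd²) = 7.11×10⁴ W m⁻².
Energy balance: absorbed = emitted ⇒ πR²·S(1−A) = 4πR²·σT_eq⁴, so T_eq⁴ = S(1−A)/(4σ).
T_eq = [7.11×10⁴ × 0.39 / (4 × 5.67×10⁻⁸)]^(1/4) = (1.22×10¹¹)^(1/4) = 591 K.

T_eq ≈ 591 K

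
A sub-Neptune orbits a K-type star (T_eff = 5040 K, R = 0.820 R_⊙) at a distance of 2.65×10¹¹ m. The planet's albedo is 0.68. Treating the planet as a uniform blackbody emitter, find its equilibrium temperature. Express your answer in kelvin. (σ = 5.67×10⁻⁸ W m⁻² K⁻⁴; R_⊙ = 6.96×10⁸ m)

T_eq ≈ 124 K

R_⋆ = 0.820 × 6.96×10⁸ = 5.71×10⁸ m.
L = 4πR_⋆²σT_⋆⁴ = 4π(5.71×10⁸)² × 5.67×10⁻⁸ × (5040)⁴ = 1.50×10²⁶ W.
S = L/(4πd²) = 170 W m⁻².
Energy balance: absorbed = emitted ⇒ πR²·S(1−A) = 4πR²·σT_eq⁴, so T_eq⁴ = S(1−A)/(4σ).
T_eq = [170 × 0.32 / (4 × 5.67×10⁻⁸)]^(1/4) = (2.39×10⁸)^(1/4) = 124 K.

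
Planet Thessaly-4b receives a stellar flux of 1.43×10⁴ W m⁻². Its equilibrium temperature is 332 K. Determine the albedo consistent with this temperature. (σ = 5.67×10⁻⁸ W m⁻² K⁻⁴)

A ≈ 0.81

From T_eq⁴ = S(1−A)/(4σ): 1−A = 4σT_eq⁴/S.
1−A = 4 × 5.67×10⁻⁸ × (332)⁴ / 1.43×10⁴ = 0.193.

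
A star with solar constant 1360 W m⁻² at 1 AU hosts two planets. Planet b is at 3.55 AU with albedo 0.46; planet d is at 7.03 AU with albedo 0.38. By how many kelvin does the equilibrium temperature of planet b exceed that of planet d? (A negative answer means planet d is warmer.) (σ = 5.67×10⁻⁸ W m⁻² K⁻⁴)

T_eq = [S₀(1−A)/(4σd²)]^(1/4), so T ∝ (1−A)^(1/4) / √d.
T₁ = [1360×0.54/(4×5.67×10⁻⁸×3.55²)]^(1/4) = 126.61 K.
T₂ = [1360×0.62/(4×5.67×10⁻⁸×7.03²)]^(1/4) = 93.13 K.

ΔT ≈ 33.5 K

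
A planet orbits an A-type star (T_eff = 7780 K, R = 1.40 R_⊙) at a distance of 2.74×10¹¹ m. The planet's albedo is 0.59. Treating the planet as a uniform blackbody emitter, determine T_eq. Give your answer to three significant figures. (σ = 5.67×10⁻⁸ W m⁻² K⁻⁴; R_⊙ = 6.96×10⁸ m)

T_eq ≈ 263 K

R_⋆ = 1.40 × 6.96×10⁸ = 9.74×10⁸ m.
L = 4πR_⋆²σT_⋆⁴ = 4π(9.74×10⁸)² × 5.67×10⁻⁸ × (7780)⁴ = 2.48×10²⁷ W.
S = L/(4πd²) = 2630 W m⁻².
Energy balance: absorbed = emitted ⇒ πR²·S(1−A) = 4πR²·σT_eq⁴, so T_eq⁴ = S(1−A)/(4σ).
T_eq = [2630 × 0.41 / (4 × 5.67×10⁻⁸)]^(1/4) = (4.75×10⁹)^(1/4) = 263 K.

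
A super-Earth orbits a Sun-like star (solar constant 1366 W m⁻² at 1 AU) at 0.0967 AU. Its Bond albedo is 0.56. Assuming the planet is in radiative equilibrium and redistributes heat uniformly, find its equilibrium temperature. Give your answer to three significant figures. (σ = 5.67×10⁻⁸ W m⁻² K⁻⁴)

T_eq ≈ 730 K

Flux at 0.0967 AU: S = 1366/0.0967² = 1.46×10⁵ W m⁻².
Energy balance: absorbed = emitted ⇒ πR²·S(1−A) = 4πR²·σT_eq⁴, so T_eq⁴ = S(1−A)/(4σ).
T_eq = [1.46×10⁵ × 0.44 / (4 × 5.67×10⁻⁸)]^(1/4) = (2.83×10¹¹)^(1/4) = 730 K.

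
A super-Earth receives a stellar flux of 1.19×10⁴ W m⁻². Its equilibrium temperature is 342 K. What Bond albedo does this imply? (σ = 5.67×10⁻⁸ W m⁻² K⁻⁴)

A ≈ 0.74

From T_eq⁴ = S(1−A)/(4σ): 1−A = 4σT_eq⁴/S.
1−A = 4 × 5.67×10⁻⁸ × (342)⁴ / 1.19×10⁴ = 0.261.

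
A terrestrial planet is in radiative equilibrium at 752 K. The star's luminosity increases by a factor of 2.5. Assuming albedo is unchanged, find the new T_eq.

T_eq ∝ L^(1/4) · d^(−1/2).
T′ = 752 × 2.5^(1/4) = 946 K.

T_eq ≈ 946 K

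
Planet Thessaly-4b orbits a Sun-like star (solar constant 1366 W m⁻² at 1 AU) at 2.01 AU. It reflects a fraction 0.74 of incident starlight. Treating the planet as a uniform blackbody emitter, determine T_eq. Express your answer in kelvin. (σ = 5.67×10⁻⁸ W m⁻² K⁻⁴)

Flux at 2.01 AU: S = 1366/2.01² = 338 W m⁻².
Energy balance: absorbed = emitted ⇒ πR²·S(1−A) = 4πR²·σT_eq⁴, so T_eq⁴ = S(1−A)/(4σ).
T_eq = [338 × 0.26 / (4 × 5.67×10⁻⁸)]^(1/4) = (3.88×10⁸)^(1/4) = 140 K.

T_eq ≈ 140 K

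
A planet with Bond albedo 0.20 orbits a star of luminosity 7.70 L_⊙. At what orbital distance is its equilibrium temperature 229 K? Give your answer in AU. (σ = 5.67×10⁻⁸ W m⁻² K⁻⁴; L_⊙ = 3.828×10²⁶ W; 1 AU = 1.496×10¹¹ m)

d ≈ 3.67 AU

L = 7.70 × 3.828×10²⁶ = 2.95×10²⁷ W.
From T_eq⁴ = L(1−A)/(16πσd²): d = √[L(1−A)/(16πσT_eq⁴)].
d = √[2.95×10²⁷ × 0.80 / (16π × 5.67×10⁻⁸ × (229)⁴)] = 5.49×10¹¹ m = 3.67 AU.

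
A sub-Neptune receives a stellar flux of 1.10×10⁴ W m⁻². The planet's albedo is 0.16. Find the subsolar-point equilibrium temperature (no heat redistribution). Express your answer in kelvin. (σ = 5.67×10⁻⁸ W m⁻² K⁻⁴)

T_ss ≈ 635 K

At the subsolar point the surface absorbs S(1−A) and emits σT⁴ per unit area — no factor of 4, since only the local patch is in balance.
T = [1.10×10⁴ × 0.84 / 5.67×10⁻⁸]^(1/4) = (1.63×10¹¹)^(1/4) = 635 K.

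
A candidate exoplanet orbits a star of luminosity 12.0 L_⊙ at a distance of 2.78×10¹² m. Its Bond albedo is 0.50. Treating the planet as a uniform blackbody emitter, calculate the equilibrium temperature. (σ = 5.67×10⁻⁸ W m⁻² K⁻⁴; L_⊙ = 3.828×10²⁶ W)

L = 12.0 × 3.828×10²⁶ = 4.59×10²⁷ W.
Flux: S = L/(4πd²) = 4.59×10²⁷/(4π×(2.78×10¹²)²) = 47.3 W m⁻².
Energy balance: absorbed = emitted ⇒ πR²·S(1−A) = 4πR²·σT_eq⁴, so T_eq⁴ = S(1−A)/(4σ).
T_eq = [47.3 × 0.50 / (4 × 5.67×10⁻⁸)]^(1/4) = (1.04×10⁸)^(1/4) = 101 K.

T_eq ≈ 101 K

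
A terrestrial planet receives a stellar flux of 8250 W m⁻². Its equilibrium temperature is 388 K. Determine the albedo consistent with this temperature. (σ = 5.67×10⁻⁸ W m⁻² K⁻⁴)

A ≈ 0.38

From T_eq⁴ = S(1−A)/(4σ): 1−A = 4σT_eq⁴/S.
1−A = 4 × 5.67×10⁻⁸ × (388)⁴ / 8250 = 0.623.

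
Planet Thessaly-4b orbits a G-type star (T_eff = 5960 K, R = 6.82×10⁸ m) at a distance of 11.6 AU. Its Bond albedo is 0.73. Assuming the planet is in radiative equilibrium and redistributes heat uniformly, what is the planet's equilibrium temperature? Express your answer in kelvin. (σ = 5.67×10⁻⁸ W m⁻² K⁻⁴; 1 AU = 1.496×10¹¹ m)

d = 11.6 AU = 1.74×10¹² m.
L = 4πR_⋆²σT_⋆⁴ = 4π(6.82×10⁸)² × 5.67×10⁻⁸ × (5960)⁴ = 4.18×10²⁶ W.
S = L/(4πd²) = 11.0 W m⁻².
Energy balance: absorbed = emitted ⇒ πR²·S(1−A) = 4πR²·σT_eq⁴, so T_eq⁴ = S(1−A)/(4σ).
T_eq = [11.0 × 0.27 / (4 × 5.67×10⁻⁸)]^(1/4) = (1.32×10⁷)^(1/4) = 60.2 K.

T_eq ≈ 60.2 K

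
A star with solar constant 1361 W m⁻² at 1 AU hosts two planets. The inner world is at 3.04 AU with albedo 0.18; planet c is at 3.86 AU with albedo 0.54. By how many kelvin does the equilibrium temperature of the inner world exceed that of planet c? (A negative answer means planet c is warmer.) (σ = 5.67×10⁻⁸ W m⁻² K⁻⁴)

ΔT ≈ 35.2 K

T_eq = [S₀(1−A)/(4σd²)]^(1/4), so T ∝ (1−A)^(1/4) / √d.
T₁ = [1361×0.82/(4×5.67×10⁻⁸×3.04²)]^(1/4) = 151.90 K.
T₂ = [1361×0.46/(4×5.67×10⁻⁸×3.86²)]^(1/4) = 116.67 K.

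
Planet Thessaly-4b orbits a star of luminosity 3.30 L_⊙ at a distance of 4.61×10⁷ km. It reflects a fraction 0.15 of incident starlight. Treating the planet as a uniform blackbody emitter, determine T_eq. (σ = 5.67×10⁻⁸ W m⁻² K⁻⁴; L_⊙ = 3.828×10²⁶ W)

T_eq ≈ 649 K

d = 4.61×10⁷ km = 4.61×10¹⁰ m.
L = 3.30 × 3.828×10²⁶ = 1.26×10²⁷ W.
Flux: S = L/(4πd²) = 1.26×10²⁷/(4π×(4.61×10¹⁰)²) = 4.73×10⁴ W m⁻².
Energy balance: absorbed = emitted ⇒ πR²·S(1−A) = 4πR²·σT_eq⁴, so T_eq⁴ = S(1−A)/(4σ).
T_eq = [4.73×10⁴ × 0.85 / (4 × 5.67×10⁻⁸)]^(1/4) = (1.77×10¹¹)^(1/4) = 649 K.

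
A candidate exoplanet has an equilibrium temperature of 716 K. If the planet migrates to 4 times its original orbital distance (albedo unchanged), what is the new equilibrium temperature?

T_eq ∝ L^(1/4) · d^(−1/2).
T′ = 716 / 4^(1/2) = 358 K.

T_eq ≈ 358 K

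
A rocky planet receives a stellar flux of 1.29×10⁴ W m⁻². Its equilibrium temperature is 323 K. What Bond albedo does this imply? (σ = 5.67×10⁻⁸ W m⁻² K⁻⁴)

A ≈ 0.81

From T_eq⁴ = S(1−A)/(4σ): 1−A = 4σT_eq⁴/S.
1−A = 4 × 5.67×10⁻⁸ × (323)⁴ / 1.29×10⁴ = 0.191.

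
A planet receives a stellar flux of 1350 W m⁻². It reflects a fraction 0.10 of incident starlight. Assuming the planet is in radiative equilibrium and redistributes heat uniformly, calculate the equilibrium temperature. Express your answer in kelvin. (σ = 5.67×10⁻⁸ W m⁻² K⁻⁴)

T_eq ≈ 271 K

Energy balance: absorbed = emitted ⇒ πR²·S(1−A) = 4πR²·σT_eq⁴, so T_eq⁴ = S(1−A)/(4σ).
T_eq = [1350 × 0.90 / (4 × 5.67×10⁻⁸)]^(1/4) = (5.36×10⁹)^(1/4) = 271 K.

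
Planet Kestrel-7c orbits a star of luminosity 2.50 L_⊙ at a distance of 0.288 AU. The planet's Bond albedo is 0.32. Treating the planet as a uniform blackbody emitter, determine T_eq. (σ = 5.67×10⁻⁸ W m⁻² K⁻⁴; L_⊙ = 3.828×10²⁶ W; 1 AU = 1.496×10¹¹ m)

d = 0.288 AU = 4.31×10¹⁰ m.
L = 2.50 × 3.828×10²⁶ = 9.57×10²⁶ W.
Flux: S = L/(4πd²) = 9.57×10²⁶/(4π×(4.31×10¹⁰)²) = 4.10×10⁴ W m⁻².
Energy balance: absorbed = emitted ⇒ πR²·S(1−A) = 4πR²·σT_eq⁴, so T_eq⁴ = S(1−A)/(4σ).
T_eq = [4.10×10⁴ × 0.68 / (4 × 5.67×10⁻⁸)]^(1/4) = (1.23×10¹¹)^(1/4) = 592 K.

T_eq ≈ 592 K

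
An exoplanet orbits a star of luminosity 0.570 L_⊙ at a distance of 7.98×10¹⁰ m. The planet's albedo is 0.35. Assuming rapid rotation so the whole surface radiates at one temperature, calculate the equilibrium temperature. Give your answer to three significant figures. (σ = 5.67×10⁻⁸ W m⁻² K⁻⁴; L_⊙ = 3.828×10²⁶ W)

T_eq ≈ 297 K

L = 0.570 × 3.828×10²⁶ = 2.18×10²⁶ W.
Flux: S = L/(4πd²) = 2.18×10²⁶/(4π×(7.98×10¹⁰)²) = 2730 W m⁻².
Energy balance: absorbed = emitted ⇒ πR²·S(1−A) = 4πR²·σT_eq⁴, so T_eq⁴ = S(1−A)/(4σ).
T_eq = [2730 × 0.65 / (4 × 5.67×10⁻⁸)]^(1/4) = (7.81×10⁹)^(1/4) = 297 K.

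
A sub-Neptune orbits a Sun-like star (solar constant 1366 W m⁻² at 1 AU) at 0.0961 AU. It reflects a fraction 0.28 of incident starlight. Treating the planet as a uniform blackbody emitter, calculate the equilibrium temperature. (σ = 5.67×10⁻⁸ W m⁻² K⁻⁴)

T_eq ≈ 828 K

Flux at 0.0961 AU: S = 1366/0.0961² = 1.48×10⁵ W m⁻².
Energy balance: absorbed = emitted ⇒ πR²·S(1−A) = 4πR²·σT_eq⁴, so T_eq⁴ = S(1−A)/(4σ).
T_eq = [1.48×10⁵ × 0.72 / (4 × 5.67×10⁻⁸)]^(1/4) = (4.70×10¹¹)^(1/4) = 828 K.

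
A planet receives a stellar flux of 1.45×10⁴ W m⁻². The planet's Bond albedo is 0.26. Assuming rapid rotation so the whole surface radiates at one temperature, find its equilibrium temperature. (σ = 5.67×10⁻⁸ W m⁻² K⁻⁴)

T_eq ≈ 466 K

Energy balance: absorbed = emitted ⇒ πR²·S(1−A) = 4πR²·σT_eq⁴, so T_eq⁴ = S(1−A)/(4σ).
T_eq = [1.45×10⁴ × 0.74 / (4 × 5.67×10⁻⁸)]^(1/4) = (4.73×10¹⁰)^(1/4) = 466 K.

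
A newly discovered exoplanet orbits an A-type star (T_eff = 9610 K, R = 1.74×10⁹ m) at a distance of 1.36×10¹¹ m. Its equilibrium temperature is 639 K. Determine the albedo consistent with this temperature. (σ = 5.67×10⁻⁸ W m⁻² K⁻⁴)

A ≈ 0.52

L = 4πR_⋆²σT_⋆⁴ = 4π(1.74×10⁹)² × 5.67×10⁻⁸ × (9610)⁴ = 1.84×10²⁸ W.
S = L/(4πd²) = 7.92×10⁴ W m⁻².
From T_eq⁴ = S(1−A)/(4σ): 1−A = 4σT_eq⁴/S.
1−A = 4 × 5.67×10⁻⁸ × (639)⁴ / 7.92×10⁴ = 0.478.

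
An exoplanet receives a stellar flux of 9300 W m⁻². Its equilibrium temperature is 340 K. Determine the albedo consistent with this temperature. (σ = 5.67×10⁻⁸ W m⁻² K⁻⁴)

A ≈ 0.67

From T_eq⁴ = S(1−A)/(4σ): 1−A = 4σT_eq⁴/S.
1−A = 4 × 5.67×10⁻⁸ × (340)⁴ / 9300 = 0.326.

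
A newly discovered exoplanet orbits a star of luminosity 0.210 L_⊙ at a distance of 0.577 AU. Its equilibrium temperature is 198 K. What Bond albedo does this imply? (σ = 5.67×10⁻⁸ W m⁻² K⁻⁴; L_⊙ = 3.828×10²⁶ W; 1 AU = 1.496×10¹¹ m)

A ≈ 0.59

d = 0.577 AU = 8.63×10¹⁰ m.
L = 0.210 × 3.828×10²⁶ = 8.04×10²⁵ W.
Flux: S = L/(4πd²) = 8.04×10²⁵/(4π×(8.63×10¹⁰)²) = 859 W m⁻².
From T_eq⁴ = S(1−A)/(4σ): 1−A = 4σT_eq⁴/S.
1−A = 4 × 5.67×10⁻⁸ × (198)⁴ / 859 = 0.406.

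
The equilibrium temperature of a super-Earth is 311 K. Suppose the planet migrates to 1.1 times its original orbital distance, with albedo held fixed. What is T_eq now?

T_eq ∝ L^(1/4) · d^(−1/2).
T′ = 311 / 1.1^(1/2) = 297 K.

T_eq ≈ 297 K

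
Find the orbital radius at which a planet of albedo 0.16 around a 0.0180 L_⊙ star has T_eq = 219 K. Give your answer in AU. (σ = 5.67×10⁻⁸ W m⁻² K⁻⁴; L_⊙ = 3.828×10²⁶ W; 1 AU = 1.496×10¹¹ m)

L = 0.0180 × 3.828×10²⁶ = 6.89×10²⁴ W.
From T_eq⁴ = L(1−A)/(16πσd²): d = √[L(1−A)/(16πσT_eq⁴)].
d = √[6.89×10²⁴ × 0.84 / (16π × 5.67×10⁻⁸ × (219)⁴)] = 2.97×10¹⁰ m = 0.199 AU.

d ≈ 0.199 AU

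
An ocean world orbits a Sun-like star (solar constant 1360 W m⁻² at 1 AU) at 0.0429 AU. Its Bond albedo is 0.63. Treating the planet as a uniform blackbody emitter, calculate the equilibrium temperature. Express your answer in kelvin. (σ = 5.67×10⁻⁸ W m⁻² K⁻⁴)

Flux at 0.0429 AU: S = 1360/0.0429² = 7.39×10⁵ W m⁻².
Energy balance: absorbed = emitted ⇒ πR²·S(1−A) = 4πR²·σT_eq⁴, so T_eq⁴ = S(1−A)/(4σ).
T_eq = [7.39×10⁵ × 0.37 / (4 × 5.67×10⁻⁸)]^(1/4) = (1.21×10¹²)^(1/4) = 1050 K.

T_eq ≈ 1050 K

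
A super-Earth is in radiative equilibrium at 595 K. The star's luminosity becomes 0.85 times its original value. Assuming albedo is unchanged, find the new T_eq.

T_eq ≈ 571 K

T_eq ∝ L^(1/4) · d^(−1/2).
T′ = 595 × 0.85^(1/4) = 571 K.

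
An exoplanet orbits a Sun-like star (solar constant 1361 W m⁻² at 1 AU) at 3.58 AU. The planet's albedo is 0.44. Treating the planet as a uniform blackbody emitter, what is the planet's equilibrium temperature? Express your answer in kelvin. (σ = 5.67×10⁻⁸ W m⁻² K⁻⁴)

T_eq ≈ 127 K

Flux at 3.58 AU: S = 1361/3.58² = 106 W m⁻².
Energy balance: absorbed = emitted ⇒ πR²·S(1−A) = 4πR²·σT_eq⁴, so T_eq⁴ = S(1−A)/(4σ).
T_eq = [106 × 0.56 / (4 × 5.67×10⁻⁸)]^(1/4) = (2.62×10⁸)^(1/4) = 127 K.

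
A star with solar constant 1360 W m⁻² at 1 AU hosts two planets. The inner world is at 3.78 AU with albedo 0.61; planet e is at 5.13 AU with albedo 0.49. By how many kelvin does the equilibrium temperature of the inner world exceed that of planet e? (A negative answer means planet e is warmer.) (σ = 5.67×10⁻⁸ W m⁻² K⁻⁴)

ΔT ≈ 9.3 K

T_eq = [S₀(1−A)/(4σd²)]^(1/4), so T ∝ (1−A)^(1/4) / √d.
T₁ = [1360×0.39/(4×5.67×10⁻⁸×3.78²)]^(1/4) = 113.11 K.
T₂ = [1360×0.51/(4×5.67×10⁻⁸×5.13²)]^(1/4) = 103.83 K.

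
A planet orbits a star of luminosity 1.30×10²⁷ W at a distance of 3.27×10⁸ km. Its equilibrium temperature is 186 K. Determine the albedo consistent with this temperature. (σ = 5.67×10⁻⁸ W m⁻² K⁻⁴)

d = 3.27×10⁸ km = 3.27×10¹¹ m.
Flux: S = L/(4πd²) = 1.30×10²⁷/(4π×(3.27×10¹¹)²) = 967 W m⁻².
From T_eq⁴ = S(1−A)/(4σ): 1−A = 4σT_eq⁴/S.
1−A = 4 × 5.67×10⁻⁸ × (186)⁴ / 967 = 0.281.

A ≈ 0.72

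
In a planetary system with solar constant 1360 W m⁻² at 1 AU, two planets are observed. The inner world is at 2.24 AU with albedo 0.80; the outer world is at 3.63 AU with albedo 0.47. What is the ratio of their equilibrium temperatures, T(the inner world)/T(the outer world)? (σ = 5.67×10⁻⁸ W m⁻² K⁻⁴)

T₁/T₂ ≈ 0.998

T_eq = [S₀(1−A)/(4σd²)]^(1/4), so T ∝ (1−A)^(1/4) / √d.
T₁ = [1360×0.20/(4×5.67×10⁻⁸×2.24²)]^(1/4) = 124.34 K.
T₂ = [1360×0.53/(4×5.67×10⁻⁸×3.63²)]^(1/4) = 124.62 K.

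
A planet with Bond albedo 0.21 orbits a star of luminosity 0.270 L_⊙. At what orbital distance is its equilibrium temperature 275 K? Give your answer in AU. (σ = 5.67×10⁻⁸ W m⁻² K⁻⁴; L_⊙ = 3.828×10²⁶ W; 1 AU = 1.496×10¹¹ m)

L = 0.270 × 3.828×10²⁶ = 1.03×10²⁶ W.
From T_eq⁴ = L(1−A)/(16πσd²): d = √[L(1−A)/(16πσT_eq⁴)].
d = √[1.03×10²⁶ × 0.79 / (16π × 5.67×10⁻⁸ × (275)⁴)] = 7.08×10¹⁰ m = 0.473 AU.

d ≈ 0.473 AU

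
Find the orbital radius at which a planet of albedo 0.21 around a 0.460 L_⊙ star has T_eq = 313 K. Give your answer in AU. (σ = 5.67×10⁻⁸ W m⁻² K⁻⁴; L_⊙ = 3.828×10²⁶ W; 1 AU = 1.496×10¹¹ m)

d ≈ 0.477 AU

L = 0.460 × 3.828×10²⁶ = 1.76×10²⁶ W.
From T_eq⁴ = L(1−A)/(16πσd²): d = √[L(1−A)/(16πσT_eq⁴)].
d = √[1.76×10²⁶ × 0.79 / (16π × 5.67×10⁻⁸ × (313)⁴)] = 7.13×10¹⁰ m = 0.477 AU.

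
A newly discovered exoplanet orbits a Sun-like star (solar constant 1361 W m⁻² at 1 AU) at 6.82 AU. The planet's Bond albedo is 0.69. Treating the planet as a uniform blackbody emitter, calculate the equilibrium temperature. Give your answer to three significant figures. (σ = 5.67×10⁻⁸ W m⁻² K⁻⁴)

Flux at 6.82 AU: S = 1361/6.82² = 29.3 W m⁻².
Energy balance: absorbed = emitted ⇒ πR²·S(1−A) = 4πR²·σT_eq⁴, so T_eq⁴ = S(1−A)/(4σ).
T_eq = [29.3 × 0.31 / (4 × 5.67×10⁻⁸)]^(1/4) = (4.00×10⁷)^(1/4) = 79.5 K.

T_eq ≈ 79.5 K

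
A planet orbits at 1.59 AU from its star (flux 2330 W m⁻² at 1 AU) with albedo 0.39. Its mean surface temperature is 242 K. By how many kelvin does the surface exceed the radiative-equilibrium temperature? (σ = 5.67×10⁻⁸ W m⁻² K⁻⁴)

S = 2330/1.59² = 921.6 W m⁻².
T_eq = [S(1−A)/(4σ)]^(1/4) = [921.6×0.61/(4×5.67×10⁻⁸)]^(1/4) = 223.1 K.
ΔT = T_surf − T_eq = 242 − 223.1.

ΔT ≈ 18.9 K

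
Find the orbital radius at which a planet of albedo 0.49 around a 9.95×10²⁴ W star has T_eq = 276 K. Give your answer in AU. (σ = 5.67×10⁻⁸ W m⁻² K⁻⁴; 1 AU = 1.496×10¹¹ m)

From T_eq⁴ = L(1−A)/(16πσd²): d = √[L(1−A)/(16πσT_eq⁴)].
d = √[9.95×10²⁴ × 0.51 / (16π × 5.67×10⁻⁸ × (276)⁴)] = 1.75×10¹⁰ m = 0.117 AU.

d ≈ 0.117 AU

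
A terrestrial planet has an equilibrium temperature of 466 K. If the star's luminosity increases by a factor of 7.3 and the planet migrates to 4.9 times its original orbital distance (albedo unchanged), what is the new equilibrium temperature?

T_eq ∝ L^(1/4) · d^(−1/2).
T′ = 466 × 7.3^(1/4) / 4.9^(1/2) = 346 K.

T_eq ≈ 346 K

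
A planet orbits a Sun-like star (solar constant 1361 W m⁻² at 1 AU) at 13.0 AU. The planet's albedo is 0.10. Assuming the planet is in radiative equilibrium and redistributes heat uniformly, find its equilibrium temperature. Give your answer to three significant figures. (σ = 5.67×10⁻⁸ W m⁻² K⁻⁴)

T_eq ≈ 75.2 K

Flux at 13.0 AU: S = 1361/13.0² = 8.05 W m⁻².
Energy balance: absorbed = emitted ⇒ πR²·S(1−A) = 4πR²·σT_eq⁴, so T_eq⁴ = S(1−A)/(4σ).
T_eq = [8.05 × 0.90 / (4 × 5.67×10⁻⁸)]^(1/4) = (3.20×10⁷)^(1/4) = 75.2 K.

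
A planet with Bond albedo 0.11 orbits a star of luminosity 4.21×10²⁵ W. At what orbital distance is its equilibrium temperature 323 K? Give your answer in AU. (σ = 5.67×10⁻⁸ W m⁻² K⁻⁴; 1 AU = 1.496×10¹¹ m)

From T_eq⁴ = L(1−A)/(16πσd²): d = √[L(1−A)/(16πσT_eq⁴)].
d = √[4.21×10²⁵ × 0.89 / (16π × 5.67×10⁻⁸ × (323)⁴)] = 3.48×10¹⁰ m = 0.232 AU.

d ≈ 0.232 AU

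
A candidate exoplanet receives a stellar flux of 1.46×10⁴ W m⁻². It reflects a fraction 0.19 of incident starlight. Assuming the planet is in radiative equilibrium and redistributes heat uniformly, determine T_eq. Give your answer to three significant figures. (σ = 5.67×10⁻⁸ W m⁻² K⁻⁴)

T_eq ≈ 478 K

Energy balance: absorbed = emitted ⇒ πR²·S(1−A) = 4πR²·σT_eq⁴, so T_eq⁴ = S(1−A)/(4σ).
T_eq = [1.46×10⁴ × 0.81 / (4 × 5.67×10⁻⁸)]^(1/4) = (5.21×10¹⁰)^(1/4) = 478 K.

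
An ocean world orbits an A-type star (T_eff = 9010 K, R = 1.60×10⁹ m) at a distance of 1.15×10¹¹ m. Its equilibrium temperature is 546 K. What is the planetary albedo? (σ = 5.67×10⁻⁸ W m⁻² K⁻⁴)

A ≈ 0.72

L = 4πR_⋆²σT_⋆⁴ = 4π(1.60×10⁹)² × 5.67×10⁻⁸ × (9010)⁴ = 1.20×10²⁸ W.
S = L/(4πd²) = 7.23×10⁴ W m⁻².
From T_eq⁴ = S(1−A)/(4σ): 1−A = 4σT_eq⁴/S.
1−A = 4 × 5.67×10⁻⁸ × (546)⁴ / 7.23×10⁴ = 0.279.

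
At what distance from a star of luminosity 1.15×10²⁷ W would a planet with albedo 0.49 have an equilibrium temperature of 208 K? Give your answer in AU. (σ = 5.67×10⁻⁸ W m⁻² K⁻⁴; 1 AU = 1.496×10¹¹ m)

From T_eq⁴ = L(1−A)/(16πσd²): d = √[L(1−A)/(16πσT_eq⁴)].
d = √[1.15×10²⁷ × 0.51 / (16π × 5.67×10⁻⁸ × (208)⁴)] = 3.32×10¹¹ m = 2.22 AU.

d ≈ 2.22 AU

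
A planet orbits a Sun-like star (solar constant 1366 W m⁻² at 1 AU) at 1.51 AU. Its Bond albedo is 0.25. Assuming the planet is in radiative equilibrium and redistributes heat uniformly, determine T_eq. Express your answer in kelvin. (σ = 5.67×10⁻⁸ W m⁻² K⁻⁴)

T_eq ≈ 211 K

Flux at 1.51 AU: S = 1366/1.51² = 599 W m⁻².
Energy balance: absorbed = emitted ⇒ πR²·S(1−A) = 4πR²·σT_eq⁴, so T_eq⁴ = S(1−A)/(4σ).
T_eq = [599 × 0.75 / (4 × 5.67×10⁻⁸)]^(1/4) = (1.98×10⁹)^(1/4) = 211 K.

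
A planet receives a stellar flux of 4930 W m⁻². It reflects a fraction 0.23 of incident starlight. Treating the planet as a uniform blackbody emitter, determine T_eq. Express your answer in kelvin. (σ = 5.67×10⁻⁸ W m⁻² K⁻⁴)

T_eq ≈ 360 K

Energy balance: absorbed = emitted ⇒ πR²·S(1−A) = 4πR²·σT_eq⁴, so T_eq⁴ = S(1−A)/(4σ).
T_eq = [4930 × 0.77 / (4 × 5.67×10⁻⁸)]^(1/4) = (1.67×10¹⁰)^(1/4) = 360 K.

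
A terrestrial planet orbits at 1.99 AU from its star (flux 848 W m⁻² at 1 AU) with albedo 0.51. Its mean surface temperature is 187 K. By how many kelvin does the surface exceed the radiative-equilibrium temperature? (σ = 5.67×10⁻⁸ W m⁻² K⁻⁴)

S = 848/1.99² = 214.1 W m⁻².
T_eq = [S(1−A)/(4σ)]^(1/4) = [214.1×0.49/(4×5.67×10⁻⁸)]^(1/4) = 146.7 K.
ΔT = T_surf − T_eq = 187 − 146.7.

ΔT ≈ 40.3 K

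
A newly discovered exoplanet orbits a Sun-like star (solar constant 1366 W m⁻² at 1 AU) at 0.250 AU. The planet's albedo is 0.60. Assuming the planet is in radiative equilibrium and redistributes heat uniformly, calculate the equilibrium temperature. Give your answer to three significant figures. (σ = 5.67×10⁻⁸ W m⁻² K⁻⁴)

T_eq ≈ 443 K

Flux at 0.250 AU: S = 1366/0.250² = 2.19×10⁴ W m⁻².
Energy balance: absorbed = emitted ⇒ πR²·S(1−A) = 4πR²·σT_eq⁴, so T_eq⁴ = S(1−A)/(4σ).
T_eq = [2.19×10⁴ × 0.40 / (4 × 5.67×10⁻⁸)]^(1/4) = (3.85×10¹⁰)^(1/4) = 443 K.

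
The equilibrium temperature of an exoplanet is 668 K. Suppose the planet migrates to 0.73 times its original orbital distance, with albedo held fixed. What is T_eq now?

T_eq ≈ 782 K

T_eq ∝ L^(1/4) · d^(−1/2).
T′ = 668 / 0.73^(1/2) = 782 K.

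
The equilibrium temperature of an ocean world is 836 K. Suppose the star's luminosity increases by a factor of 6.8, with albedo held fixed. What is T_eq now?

T_eq ≈ 1350 K

T_eq ∝ L^(1/4) · d^(−1/2).
T′ = 836 × 6.8^(1/4) = 1350 K.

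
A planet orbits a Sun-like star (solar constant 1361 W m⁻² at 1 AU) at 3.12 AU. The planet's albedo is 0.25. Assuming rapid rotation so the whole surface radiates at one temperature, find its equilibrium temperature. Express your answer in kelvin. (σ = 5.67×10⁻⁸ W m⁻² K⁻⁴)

T_eq ≈ 147 K

Flux at 3.12 AU: S = 1361/3.12² = 140 W m⁻².
Energy balance: absorbed = emitted ⇒ πR²·S(1−A) = 4πR²·σT_eq⁴, so T_eq⁴ = S(1−A)/(4σ).
T_eq = [140 × 0.75 / (4 × 5.67×10⁻⁸)]^(1/4) = (4.62×10⁸)^(1/4) = 147 K.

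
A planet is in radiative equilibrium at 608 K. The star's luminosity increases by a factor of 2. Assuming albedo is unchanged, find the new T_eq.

T_eq ≈ 723 K

T_eq ∝ L^(1/4) · d^(−1/2).
T′ = 608 × 2^(1/4) = 723 K.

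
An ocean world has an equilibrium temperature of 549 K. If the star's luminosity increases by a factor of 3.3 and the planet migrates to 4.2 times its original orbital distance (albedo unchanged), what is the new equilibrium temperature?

T_eq ≈ 361 K

T_eq ∝ L^(1/4) · d^(−1/2).
T′ = 549 × 3.3^(1/4) / 4.2^(1/2) = 361 K.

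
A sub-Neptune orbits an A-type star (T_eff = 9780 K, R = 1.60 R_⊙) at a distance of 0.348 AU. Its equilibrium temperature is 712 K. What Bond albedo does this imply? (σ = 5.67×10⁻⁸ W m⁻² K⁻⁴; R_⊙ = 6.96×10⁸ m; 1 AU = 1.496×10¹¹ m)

A ≈ 0.75

R_⋆ = 1.60 × 6.96×10⁸ = 1.11×10⁹ m.
d = 0.348 AU = 5.21×10¹⁰ m.
L = 4πR_⋆²σT_⋆⁴ = 4π(1.11×10⁹)² × 5.67×10⁻⁸ × (9780)⁴ = 8.08×10²⁷ W.
S = L/(4πd²) = 2.37×10⁵ W m⁻².
From T_eq⁴ = S(1−A)/(4σ): 1−A = 4σT_eq⁴/S.
1−A = 4 × 5.67×10⁻⁸ × (712)⁴ / 2.37×10⁵ = 0.246.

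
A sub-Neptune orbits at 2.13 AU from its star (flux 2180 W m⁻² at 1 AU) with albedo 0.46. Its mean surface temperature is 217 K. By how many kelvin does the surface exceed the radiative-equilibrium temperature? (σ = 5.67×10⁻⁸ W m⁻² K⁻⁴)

S = 2180/2.13² = 480.5 W m⁻².
T_eq = [S(1−A)/(4σ)]^(1/4) = [480.5×0.54/(4×5.67×10⁻⁸)]^(1/4) = 183.9 K.
ΔT = T_surf − T_eq = 217 − 183.9.

ΔT ≈ 33.1 K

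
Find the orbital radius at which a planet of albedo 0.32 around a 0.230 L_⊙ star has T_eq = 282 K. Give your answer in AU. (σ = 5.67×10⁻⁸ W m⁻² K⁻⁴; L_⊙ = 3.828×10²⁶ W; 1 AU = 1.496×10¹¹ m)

L = 0.230 × 3.828×10²⁶ = 8.80×10²⁵ W.
From T_eq⁴ = L(1−A)/(16πσd²): d = √[L(1−A)/(16πσT_eq⁴)].
d = √[8.80×10²⁵ × 0.68 / (16π × 5.67×10⁻⁸ × (282)⁴)] = 5.76×10¹⁰ m = 0.385 AU.

d ≈ 0.385 AU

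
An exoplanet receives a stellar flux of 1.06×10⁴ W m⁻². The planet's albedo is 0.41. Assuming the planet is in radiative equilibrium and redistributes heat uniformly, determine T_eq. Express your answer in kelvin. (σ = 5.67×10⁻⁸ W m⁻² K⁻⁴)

T_eq ≈ 408 K

Energy balance: absorbed = emitted ⇒ πR²·S(1−A) = 4πR²·σT_eq⁴, so T_eq⁴ = S(1−A)/(4σ).
T_eq = [1.06×10⁴ × 0.59 / (4 × 5.67×10⁻⁸)]^(1/4) = (2.76×10¹⁰)^(1/4) = 408 K.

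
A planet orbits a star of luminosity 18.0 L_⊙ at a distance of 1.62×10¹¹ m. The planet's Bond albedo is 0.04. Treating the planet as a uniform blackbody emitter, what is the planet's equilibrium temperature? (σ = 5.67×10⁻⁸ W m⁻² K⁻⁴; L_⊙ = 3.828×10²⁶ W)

L = 18.0 × 3.828×10²⁶ = 6.89×10²⁷ W.
Flux: S = L/(4πd²) = 6.89×10²⁷/(4π×(1.62×10¹¹)²) = 2.09×10⁴ W m⁻².
Energy balance: absorbed = emitted ⇒ πR²·S(1−A) = 4πR²·σT_eq⁴, so T_eq⁴ = S(1−A)/(4σ).
T_eq = [2.09×10⁴ × 0.96 / (4 × 5.67×10⁻⁸)]^(1/4) = (8.84×10¹⁰)^(1/4) = 545 K.

T_eq ≈ 545 K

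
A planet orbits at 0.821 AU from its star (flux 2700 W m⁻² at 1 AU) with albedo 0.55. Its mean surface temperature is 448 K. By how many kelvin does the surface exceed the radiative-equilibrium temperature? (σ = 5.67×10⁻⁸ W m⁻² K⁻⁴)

S = 2700/0.821² = 4006 W m⁻².
T_eq = [S(1−A)/(4σ)]^(1/4) = [4006×0.45/(4×5.67×10⁻⁸)]^(1/4) = 298.6 K.
ΔT = T_surf − T_eq = 448 − 298.6.

ΔT ≈ 149.4 K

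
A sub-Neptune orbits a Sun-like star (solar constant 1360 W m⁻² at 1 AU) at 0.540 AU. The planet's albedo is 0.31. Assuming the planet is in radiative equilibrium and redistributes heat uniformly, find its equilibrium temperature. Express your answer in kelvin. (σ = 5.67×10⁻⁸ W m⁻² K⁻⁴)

T_eq ≈ 345 K

Flux at 0.540 AU: S = 1360/0.540² = 4660 W m⁻².
Energy balance: absorbed = emitted ⇒ πR²·S(1−A) = 4πR²·σT_eq⁴, so T_eq⁴ = S(1−A)/(4σ).
T_eq = [4660 × 0.69 / (4 × 5.67×10⁻⁸)]^(1/4) = (1.42×10¹⁰)^(1/4) = 345 K.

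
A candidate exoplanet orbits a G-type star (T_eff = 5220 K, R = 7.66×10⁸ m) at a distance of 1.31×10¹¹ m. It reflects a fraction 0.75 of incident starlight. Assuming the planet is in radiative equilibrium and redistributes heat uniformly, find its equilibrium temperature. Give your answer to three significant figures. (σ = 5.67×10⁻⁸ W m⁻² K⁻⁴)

T_eq ≈ 200 K

L = 4πR_⋆²σT_⋆⁴ = 4π(7.66×10⁸)² × 5.67×10⁻⁸ × (5220)⁴ = 3.10×10²⁶ W.
S = L/(4πd²) = 1440 W m⁻².
Energy balance: absorbed = emitted ⇒ πR²·S(1−A) = 4πR²·σT_eq⁴, so T_eq⁴ = S(1−A)/(4σ).
T_eq = [1440 × 0.25 / (4 × 5.67×10⁻⁸)]^(1/4) = (1.59×10⁹)^(1/4) = 200 K.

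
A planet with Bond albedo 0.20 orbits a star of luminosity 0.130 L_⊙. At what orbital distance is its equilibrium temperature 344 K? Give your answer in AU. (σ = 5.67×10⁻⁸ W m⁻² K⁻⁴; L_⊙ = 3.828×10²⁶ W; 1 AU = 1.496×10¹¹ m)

L = 0.130 × 3.828×10²⁶ = 4.98×10²⁵ W.
From T_eq⁴ = L(1−A)/(16πσd²): d = √[L(1−A)/(16πσT_eq⁴)].
d = √[4.98×10²⁵ × 0.80 / (16π × 5.67×10⁻⁸ × (344)⁴)] = 3.16×10¹⁰ m = 0.211 AU.

d ≈ 0.211 AU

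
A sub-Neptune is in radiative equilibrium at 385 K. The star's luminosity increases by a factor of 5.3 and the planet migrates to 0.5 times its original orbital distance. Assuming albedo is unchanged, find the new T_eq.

T_eq ∝ L^(1/4) · d^(−1/2).
T′ = 385 × 5.3^(1/4) / 0.5^(1/2) = 826 K.

T_eq ≈ 826 K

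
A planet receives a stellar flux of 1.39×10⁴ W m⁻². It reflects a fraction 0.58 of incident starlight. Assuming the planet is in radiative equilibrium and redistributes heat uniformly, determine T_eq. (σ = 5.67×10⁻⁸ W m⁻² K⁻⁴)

T_eq ≈ 401 K

Energy balance: absorbed = emitted ⇒ πR²·S(1−A) = 4πR²·σT_eq⁴, so T_eq⁴ = S(1−A)/(4σ).
T_eq = [1.39×10⁴ × 0.42 / (4 × 5.67×10⁻⁸)]^(1/4) = (2.57×10¹⁰)^(1/4) = 401 K.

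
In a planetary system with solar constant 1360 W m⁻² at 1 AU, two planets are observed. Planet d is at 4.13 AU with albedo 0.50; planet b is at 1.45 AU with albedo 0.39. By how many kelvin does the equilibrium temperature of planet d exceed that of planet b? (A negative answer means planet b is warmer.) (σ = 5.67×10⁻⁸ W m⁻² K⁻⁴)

T_eq = [S₀(1−A)/(4σd²)]^(1/4), so T ∝ (1−A)^(1/4) / √d.
T₁ = [1360×0.50/(4×5.67×10⁻⁸×4.13²)]^(1/4) = 115.14 K.
T₂ = [1360×0.61/(4×5.67×10⁻⁸×1.45²)]^(1/4) = 204.23 K.

ΔT ≈ -89.1 K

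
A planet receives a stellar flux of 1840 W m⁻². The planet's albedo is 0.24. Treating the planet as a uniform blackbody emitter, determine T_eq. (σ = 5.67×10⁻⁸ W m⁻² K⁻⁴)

T_eq ≈ 280 K

Energy balance: absorbed = emitted ⇒ πR²·S(1−A) = 4πR²·σT_eq⁴, so T_eq⁴ = S(1−A)/(4σ).
T_eq = [1840 × 0.76 / (4 × 5.67×10⁻⁸)]^(1/4) = (6.17×10⁹)^(1/4) = 280 K.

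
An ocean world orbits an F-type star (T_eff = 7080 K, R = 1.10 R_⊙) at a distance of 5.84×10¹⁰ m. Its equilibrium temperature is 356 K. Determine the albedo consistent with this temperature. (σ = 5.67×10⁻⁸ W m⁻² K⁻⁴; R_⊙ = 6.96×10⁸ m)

A ≈ 0.85

R_⋆ = 1.10 × 6.96×10⁸ = 7.66×10⁸ m.
L = 4πR_⋆²σT_⋆⁴ = 4π(7.66×10⁸)² × 5.67×10⁻⁸ × (7080)⁴ = 1.05×10²⁷ W.
S = L/(4πd²) = 2.45×10⁴ W m⁻².
From T_eq⁴ = S(1−A)/(4σ): 1−A = 4σT_eq⁴/S.
1−A = 4 × 5.67×10⁻⁸ × (356)⁴ / 2.45×10⁴ = 0.149.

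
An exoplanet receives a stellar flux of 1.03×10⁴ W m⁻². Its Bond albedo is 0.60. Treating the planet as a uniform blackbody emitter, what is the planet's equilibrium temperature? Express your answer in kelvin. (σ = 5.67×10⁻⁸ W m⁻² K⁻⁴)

T_eq ≈ 367 K

Energy balance: absorbed = emitted ⇒ πR²·S(1−A) = 4πR²·σT_eq⁴, so T_eq⁴ = S(1−A)/(4σ).
T_eq = [1.03×10⁴ × 0.40 / (4 × 5.67×10⁻⁸)]^(1/4) = (1.82×10¹⁰)^(1/4) = 367 K.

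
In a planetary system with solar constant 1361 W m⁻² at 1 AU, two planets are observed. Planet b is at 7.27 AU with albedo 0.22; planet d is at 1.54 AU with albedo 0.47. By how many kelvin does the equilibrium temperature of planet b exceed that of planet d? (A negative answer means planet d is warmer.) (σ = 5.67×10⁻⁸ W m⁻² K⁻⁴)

ΔT ≈ -94.4 K

T_eq = [S₀(1−A)/(4σd²)]^(1/4), so T ∝ (1−A)^(1/4) / √d.
T₁ = [1361×0.78/(4×5.67×10⁻⁸×7.27²)]^(1/4) = 97.01 K.
T₂ = [1361×0.53/(4×5.67×10⁻⁸×1.54²)]^(1/4) = 191.36 K.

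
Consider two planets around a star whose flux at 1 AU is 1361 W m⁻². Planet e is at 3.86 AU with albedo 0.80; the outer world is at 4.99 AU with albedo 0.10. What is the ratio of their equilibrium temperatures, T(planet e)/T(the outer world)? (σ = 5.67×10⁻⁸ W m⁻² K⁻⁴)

T_eq = [S₀(1−A)/(4σd²)]^(1/4), so T ∝ (1−A)^(1/4) / √d.
T₁ = [1361×0.20/(4×5.67×10⁻⁸×3.86²)]^(1/4) = 94.74 K.
T₂ = [1361×0.90/(4×5.67×10⁻⁸×4.99²)]^(1/4) = 121.36 K.

T₁/T₂ ≈ 0.781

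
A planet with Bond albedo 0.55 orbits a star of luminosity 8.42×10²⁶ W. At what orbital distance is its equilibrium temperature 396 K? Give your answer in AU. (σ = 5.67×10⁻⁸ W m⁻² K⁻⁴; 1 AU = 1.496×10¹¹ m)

d ≈ 0.491 AU

From T_eq⁴ = L(1−A)/(16πσd²): d = √[L(1−A)/(16πσT_eq⁴)].
d = √[8.42×10²⁶ × 0.45 / (16π × 5.67×10⁻⁸ × (396)⁴)] = 7.35×10¹⁰ m = 0.491 AU.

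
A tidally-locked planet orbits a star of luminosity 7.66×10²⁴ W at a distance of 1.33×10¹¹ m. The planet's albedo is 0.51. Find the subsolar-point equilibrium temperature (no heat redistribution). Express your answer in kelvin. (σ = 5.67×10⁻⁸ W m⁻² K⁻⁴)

T_ss ≈ 131 K

Flux: S = L/(4πd²) = 7.66×10²⁴/(4π×(1.33×10¹¹)²) = 34.5 W m⁻².
At the subsolar point the surface absorbs S(1−A) and emits σT⁴ per unit area — no factor of 4, since only the local patch is in balance.
T = [34.5 × 0.49 / 5.67×10⁻⁸]^(1/4) = (2.98×10⁸)^(1/4) = 131 K.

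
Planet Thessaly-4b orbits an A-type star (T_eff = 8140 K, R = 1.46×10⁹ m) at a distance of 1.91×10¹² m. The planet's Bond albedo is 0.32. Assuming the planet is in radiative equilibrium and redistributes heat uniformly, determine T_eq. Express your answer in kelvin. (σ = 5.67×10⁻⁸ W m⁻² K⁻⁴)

L = 4πR_⋆²σT_⋆⁴ = 4π(1.46×10⁹)² × 5.67×10⁻⁸ × (8140)⁴ = 6.67×10²⁷ W.
S = L/(4πd²) = 145 W m⁻².
Energy balance: absorbed = emitted ⇒ πR²·S(1−A) = 4πR²·σT_eq⁴, so T_eq⁴ = S(1−A)/(4σ).
T_eq = [145 × 0.68 / (4 × 5.67×10⁻⁸)]^(1/4) = (4.36×10⁸)^(1/4) = 145 K.

T_eq ≈ 145 K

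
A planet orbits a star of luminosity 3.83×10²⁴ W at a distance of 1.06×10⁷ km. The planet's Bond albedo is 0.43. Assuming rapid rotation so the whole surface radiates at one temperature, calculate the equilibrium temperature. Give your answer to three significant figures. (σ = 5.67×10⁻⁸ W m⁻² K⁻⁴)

d = 1.06×10⁷ km = 1.06×10¹⁰ m.
Flux: S = L/(4πd²) = 3.83×10²⁴/(4π×(1.06×10¹⁰)²) = 2710 W m⁻².
Energy balance: absorbed = emitted ⇒ πR²·S(1−A) = 4πR²·σT_eq⁴, so T_eq⁴ = S(1−A)/(4σ).
T_eq = [2710 × 0.57 / (4 × 5.67×10⁻⁸)]^(1/4) = (6.82×10⁹)^(1/4) = 287 K.

T_eq ≈ 287 K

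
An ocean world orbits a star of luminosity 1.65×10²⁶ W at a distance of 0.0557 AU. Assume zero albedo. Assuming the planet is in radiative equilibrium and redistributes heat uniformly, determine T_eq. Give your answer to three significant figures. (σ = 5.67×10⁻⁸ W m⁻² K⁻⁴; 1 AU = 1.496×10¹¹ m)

d = 0.0557 AU = 8.33×10⁹ m.
Flux: S = L/(4πd²) = 1.65×10²⁶/(4π×(8.33×10⁹)²) = 1.89×10⁵ W m⁻².
Energy balance: absorbed = emitted ⇒ πR²·S(1−A) = 4πR²·σT_eq⁴, so T_eq⁴ = S(1−A)/(4σ).
T_eq = [1.89×10⁵ × 1.00 / (4 × 5.67×10⁻⁸)]^(1/4) = (8.34×10¹¹)^(1/4) = 956 K.

T_eq ≈ 956 K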